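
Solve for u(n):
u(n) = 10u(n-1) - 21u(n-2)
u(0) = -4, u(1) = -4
Characteristic equation: x² - 10x + 21 = 0, which factors as (x - (7))(x - (3)) = 0.
Roots r₁ = 7, r₂ = 3 (distinct).
General solution: u(n) = A·(7)^n + B·(3)^n.
From u(0) = -4: A + B = -4.
From u(1) = -4: 7A + 3B = -4.
Solving: A = 2, B = -6.
So u(n) = - 6 \cdot 3^{n} + 2 \cdot 7^{n}.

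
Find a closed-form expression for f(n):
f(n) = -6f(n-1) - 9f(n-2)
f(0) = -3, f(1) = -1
Characteristic equation: x² + 6x + 9 = 0, which is (x - (-3))².
Repeated root r = -3.
General solution: f(n) = (A + Bn)·(-3)^n.
From f(0) = -3: A = -3.
From f(1) = -1: (A + B)·(-3) = -1 ⇒ B = \frac{10}{3}.
So f(n) = \left(\frac{10 n}{3} - 3\right) \cdot (-3)^n.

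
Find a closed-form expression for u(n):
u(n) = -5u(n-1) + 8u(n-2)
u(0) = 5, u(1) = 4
Characteristic equation: x² + 5x - 8 = 0.
Discriminant Δ = (-5)² + 4·(8) = 57.
Roots r₁,₂ = (-5 ± √57)/2, so r₁ = - \frac{5}{2} + \frac{\sqrt{57}}{2}, r₂ = - \frac{\sqrt{57}}{2} - \frac{5}{2}.
General solution: u(n) = A·r₁^n + B·r₂^n.
From the initial conditions, A + B = 5 and r₁A + r₂B = 4.
Since r₁ - r₂ = √57: A = (4 - (5)r₂)/√57 = \frac{11 \sqrt{57}}{38} + \frac{5}{2}, and B = 5 - A = \frac{5}{2} - \frac{11 \sqrt{57}}{38}.
So u(n) = \left(\frac{11 \sqrt{57}}{38} + \frac{5}{2}\right)\left(- \frac{5}{2} + \frac{\sqrt{57}}{2}\right)^n + \left(\frac{5}{2} - \frac{11 \sqrt{57}}{38}\right)\left(- \frac{\sqrt{57}}{2} - \frac{5}{2}\right)^n.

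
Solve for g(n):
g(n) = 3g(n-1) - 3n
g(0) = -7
First-order linear with linear forcing.
Homogeneous solution: g_h(n) = A·(3)^n.
Try particular g_p(n) = pn + q. Substituting:
  pn + q = 3(p(n-1) + q) - 3n.
Matching the n-coefficient: p = 3p - 3 ⇒ p = \frac{3}{2}.
Matching constants: q = -3p + 3q ⇒ q = \frac{9}{4}.
General: g(n) = A·(3)^n + \frac{3 n}{2} + \frac{9}{4}.
Apply g(0) = -7: A + \frac{9}{4} = -7 ⇒ A = - \frac{37}{4}.
So g(n) = - \frac{37 \cdot 3^{n}}{4} + \frac{3 n}{2} + \frac{9}{4}.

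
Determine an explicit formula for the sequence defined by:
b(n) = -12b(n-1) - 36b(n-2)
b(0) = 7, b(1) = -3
Characteristic equation: x² + 12x + 36 = 0, which is (x - (-6))².
Repeated root r = -6.
General solution: b(n) = (A + Bn)·(-6)^n.
From b(0) = 7: A = 7.
From b(1) = -3: (A + B)·(-6) = -3 ⇒ B = - \frac{13}{2}.
So b(n) = \left(7 - \frac{13 n}{2}\right) \cdot (-6)^n.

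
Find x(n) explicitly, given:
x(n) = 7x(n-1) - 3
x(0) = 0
First-order linear non-homogeneous.
Homogeneous solution: x_h(n) = A·(7)^n.
Try constant particular solution x_p = K: K = 7K - 3 ⇒ K = \frac{1}{2}.
General: x(n) = A·(7)^n + \frac{1}{2}.
Apply x(0) = 0: A + \frac{1}{2} = 0 ⇒ A = - \frac{1}{2}.
So x(n) = \frac{1}{2} - \frac{7^{n}}{2}.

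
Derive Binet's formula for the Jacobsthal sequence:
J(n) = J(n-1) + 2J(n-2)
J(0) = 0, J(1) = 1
This is the Jacobsthal sequence.
Characteristic equation: x² - x - 2 = 0; roots r₁ = 2, r₂ = -1.
General: J(n) = A·r₁^n + B·r₂^n. Solving with J(0)=0, J(1)=1 gives A = \frac{1}{3}, B = - \frac{1}{3}.
So J(n) = - \frac{\left(-1\right)^{n}}{3} + \frac{2^{n}}{3}.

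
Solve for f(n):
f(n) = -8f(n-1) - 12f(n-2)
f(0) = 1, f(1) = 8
Characteristic equation: x² + 8x + 12 = 0, which factors as (x - (-2))(x - (-6)) = 0.
Roots r₁ = -2, r₂ = -6 (distinct).
General solution: f(n) = A·(-2)^n + B·(-6)^n.
From f(0) = 1: A + B = 1.
From f(1) = 8: -2A - 6B = 8.
Solving: A = \frac{7}{2}, B = - \frac{5}{2}.
So f(n) = \frac{7 \left(-2\right)^{n}}{2} - \frac{5 \left(-6\right)^{n}}{2}.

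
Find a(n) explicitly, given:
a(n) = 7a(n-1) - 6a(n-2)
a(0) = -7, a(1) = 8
Characteristic equation: x² - 7x + 6 = 0, which factors as (x - (6))(x - (1)) = 0.
Roots r₁ = 6, r₂ = 1 (distinct).
General solution: a(n) = A·(6)^n + B·(1)^n.
From a(0) = -7: A + B = -7.
From a(1) = 8: 6A + B = 8.
Solving: A = 3, B = -10.
So a(n) = 3 \cdot 6^{n} - 10.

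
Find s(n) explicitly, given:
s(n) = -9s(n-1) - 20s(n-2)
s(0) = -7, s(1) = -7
Characteristic equation: x² + 9x + 20 = 0, which factors as (x - (-4))(x - (-5)) = 0.
Roots r₁ = -4, r₂ = -5 (distinct).
General solution: s(n) = A·(-4)^n + B·(-5)^n.
From s(0) = -7: A + B = -7.
From s(1) = -7: -4A - 5B = -7.
Solving: A = -42, B = 35.
So s(n) = - 42 \left(-4\right)^{n} + 35 \left(-5\right)^{n}.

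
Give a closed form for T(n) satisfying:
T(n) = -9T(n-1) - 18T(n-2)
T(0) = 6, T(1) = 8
Characteristic equation: x² + 9x + 18 = 0, which factors as (x - (-6))(x - (-3)) = 0.
Roots r₁ = -6, r₂ = -3 (distinct).
General solution: T(n) = A·(-6)^n + B·(-3)^n.
From T(0) = 6: A + B = 6.
From T(1) = 8: -6A - 3B = 8.
Solving: A = - \frac{26}{3}, B = \frac{44}{3}.
So T(n) = \frac{44 \left(-3\right)^{n}}{3} - \frac{26 \left(-6\right)^{n}}{3}.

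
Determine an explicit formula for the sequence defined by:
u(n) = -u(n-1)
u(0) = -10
This is a homogeneous first-order recurrence with ratio -1.
By induction u(n) = u(0) · (-1)^n = - 10 \left(-1\right)^{n}.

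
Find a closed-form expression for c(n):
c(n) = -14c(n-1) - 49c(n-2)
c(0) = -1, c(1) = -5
Characteristic equation: x² + 14x + 49 = 0, which is (x - (-7))².
Repeated root r = -7.
General solution: c(n) = (A + Bn)·(-7)^n.
From c(0) = -1: A = -1.
From c(1) = -5: (A + B)·(-7) = -5 ⇒ B = \frac{12}{7}.
So c(n) = \left(\frac{12 n}{7} - 1\right) \cdot (-7)^n.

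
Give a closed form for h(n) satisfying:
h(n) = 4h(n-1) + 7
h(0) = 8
First-order linear non-homogeneous.
Homogeneous solution: h_h(n) = A·(4)^n.
Try constant particular solution h_p = K: K = 4K + 7 ⇒ K = - \frac{7}{3}.
General: h(n) = A·(4)^n - \frac{7}{3}.
Apply h(0) = 8: A - \frac{7}{3} = 8 ⇒ A = \frac{31}{3}.
So h(n) = \frac{31 \cdot 4^{n}}{3} - \frac{7}{3}.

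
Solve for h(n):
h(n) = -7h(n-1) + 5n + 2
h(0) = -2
First-order linear with linear forcing.
Homogeneous solution: h_h(n) = A·(-7)^n.
Try particular h_p(n) = pn + q. Substituting:
  pn + q = -7(p(n-1) + q) + 5n + 2.
Matching the n-coefficient: p = -7p + 5 ⇒ p = \frac{5}{8}.
Matching constants: q = 7p - 7q + 2 ⇒ q = \frac{51}{64}.
General: h(n) = A·(-7)^n + \frac{5 n}{8} + \frac{51}{64}.
Apply h(0) = -2: A + \frac{51}{64} = -2 ⇒ A = - \frac{179}{64}.
So h(n) = - \frac{179 \left(-7\right)^{n}}{64} + \frac{5 n}{8} + \frac{51}{64}.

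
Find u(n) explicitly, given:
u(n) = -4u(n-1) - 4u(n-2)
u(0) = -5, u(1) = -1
Characteristic equation: x² + 4x + 4 = 0, which is (x - (-2))².
Repeated root r = -2.
General solution: u(n) = (A + Bn)·(-2)^n.
From u(0) = -5: A = -5.
From u(1) = -1: (A + B)·(-2) = -1 ⇒ B = \frac{11}{2}.
So u(n) = \left(\frac{11 n}{2} - 5\right) \cdot (-2)^n.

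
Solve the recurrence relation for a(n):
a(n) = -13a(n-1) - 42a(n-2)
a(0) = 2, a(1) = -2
Characteristic equation: x² + 13x + 42 = 0, which factors as (x - (-6))(x - (-7)) = 0.
Roots r₁ = -6, r₂ = -7 (distinct).
General solution: a(n) = A·(-6)^n + B·(-7)^n.
From a(0) = 2: A + B = 2.
From a(1) = -2: -6A - 7B = -2.
Solving: A = 12, B = -10.
So a(n) = 12 \left(-6\right)^{n} - 10 \left(-7\right)^{n}.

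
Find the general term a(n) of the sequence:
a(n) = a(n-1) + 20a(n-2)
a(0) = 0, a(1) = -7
Characteristic equation: x² - x - 20 = 0, which factors as (x - (5))(x - (-4)) = 0.
Roots r₁ = 5, r₂ = -4 (distinct).
General solution: a(n) = A·(5)^n + B·(-4)^n.
From a(0) = 0: A + B = 0.
From a(1) = -7: 5A - 4B = -7.
Solving: A = - \frac{7}{9}, B = \frac{7}{9}.
So a(n) = \frac{7 \left(-4\right)^{n}}{9} - \frac{7 \cdot 5^{n}}{9}.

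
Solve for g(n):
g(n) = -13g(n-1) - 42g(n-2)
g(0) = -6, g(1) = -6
Characteristic equation: x² + 13x + 42 = 0, which factors as (x - (-6))(x - (-7)) = 0.
Roots r₁ = -6, r₂ = -7 (distinct).
General solution: g(n) = A·(-6)^n + B·(-7)^n.
From g(0) = -6: A + B = -6.
From g(1) = -6: -6A - 7B = -6.
Solving: A = -48, B = 42.
So g(n) = - 48 \left(-6\right)^{n} + 42 \left(-7\right)^{n}.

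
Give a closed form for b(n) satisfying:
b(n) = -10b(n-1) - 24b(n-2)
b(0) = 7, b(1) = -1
Characteristic equation: x² + 10x + 24 = 0, which factors as (x - (-6))(x - (-4)) = 0.
Roots r₁ = -6, r₂ = -4 (distinct).
General solution: b(n) = A·(-6)^n + B·(-4)^n.
From b(0) = 7: A + B = 7.
From b(1) = -1: -6A - 4B = -1.
Solving: A = - \frac{27}{2}, B = \frac{41}{2}.
So b(n) = \frac{41 \left(-4\right)^{n}}{2} - \frac{27 \left(-6\right)^{n}}{2}.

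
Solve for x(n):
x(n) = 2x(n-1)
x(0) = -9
This is a homogeneous first-order recurrence with ratio 2.
By induction x(n) = x(0) · (2)^n = - 9 \cdot 2^{n}.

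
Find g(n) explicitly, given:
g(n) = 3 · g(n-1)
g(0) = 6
Pure geometric recurrence with ratio 3.
By induction g(n) = g(0) · (3)^n = 6 \cdot 3^{n}.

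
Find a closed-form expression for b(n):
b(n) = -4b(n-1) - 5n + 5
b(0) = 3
First-order linear with linear forcing.
Homogeneous solution: b_h(n) = A·(-4)^n.
Try particular b_p(n) = pn + q. Substituting:
  pn + q = -4(p(n-1) + q) - 5n + 5.
Matching the n-coefficient: p = -4p - 5 ⇒ p = -1.
Matching constants: q = 4p - 4q + 5 ⇒ q = \frac{1}{5}.
General: b(n) = A·(-4)^n - n + \frac{1}{5}.
Apply b(0) = 3: A + \frac{1}{5} = 3 ⇒ A = \frac{14}{5}.
So b(n) = \frac{14 \left(-4\right)^{n}}{5} - n + \frac{1}{5}.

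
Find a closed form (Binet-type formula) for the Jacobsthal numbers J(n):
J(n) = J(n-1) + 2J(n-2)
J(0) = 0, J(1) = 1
This is the Jacobsthal sequence.
Characteristic equation: x² - x - 2 = 0; roots r₁ = 2, r₂ = -1.
General: J(n) = A·r₁^n + B·r₂^n. Solving with J(0)=0, J(1)=1 gives A = \frac{1}{3}, B = - \frac{1}{3}.
So J(n) = - \frac{\left(-1\right)^{n}}{3} + \frac{2^{n}}{3}.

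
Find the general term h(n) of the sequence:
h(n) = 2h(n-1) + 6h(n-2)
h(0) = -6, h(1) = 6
Characteristic equation: x² - 2x - 6 = 0.
Discriminant Δ = (2)² + 4·(6) = 28.
Roots r₁,₂ = (2 ± √28)/2, so r₁ = 1 + \sqrt{7}, r₂ = 1 - \sqrt{7}.
General solution: h(n) = A·r₁^n + B·r₂^n.
From the initial conditions, A + B = -6 and r₁A + r₂B = 6.
Since r₁ - r₂ = √28: A = (6 - (-6)r₂)/√28 = -3 + \frac{6 \sqrt{7}}{7}, and B = -6 - A = -3 - \frac{6 \sqrt{7}}{7}.
So h(n) = \left(-3 + \frac{6 \sqrt{7}}{7}\right)\left(1 + \sqrt{7}\right)^n + \left(-3 - \frac{6 \sqrt{7}}{7}\right)\left(1 - \sqrt{7}\right)^n.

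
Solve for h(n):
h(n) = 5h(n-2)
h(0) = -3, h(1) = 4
Characteristic equation: x² - 5 = 0.
Discriminant Δ = (0)² + 4·(5) = 20.
Roots r₁,₂ = (0 ± √20)/2, so r₁ = \sqrt{5}, r₂ = - \sqrt{5}.
General solution: h(n) = A·r₁^n + B·r₂^n.
From the initial conditions, A + B = -3 and r₁A + r₂B = 4.
Since r₁ - r₂ = √20: A = (4 - (-3)r₂)/√20 = - \frac{3}{2} + \frac{2 \sqrt{5}}{5}, and B = -3 - A = - \frac{3}{2} - \frac{2 \sqrt{5}}{5}.
So h(n) = \left(- \frac{3}{2} + \frac{2 \sqrt{5}}{5}\right)\left(\sqrt{5}\right)^n + \left(- \frac{3}{2} - \frac{2 \sqrt{5}}{5}\right)\left(- \sqrt{5}\right)^n.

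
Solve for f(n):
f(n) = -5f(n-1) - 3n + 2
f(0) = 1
First-order linear with linear forcing.
Homogeneous solution: f_h(n) = A·(-5)^n.
Try particular f_p(n) = pn + q. Substituting:
  pn + q = -5(p(n-1) + q) - 3n + 2.
Matching the n-coefficient: p = -5p - 3 ⇒ p = - \frac{1}{2}.
Matching constants: q = 5p - 5q + 2 ⇒ q = - \frac{1}{12}.
General: f(n) = A·(-5)^n - \frac{n}{2} - \frac{1}{12}.
Apply f(0) = 1: A - \frac{1}{12} = 1 ⇒ A = \frac{13}{12}.
So f(n) = \frac{13 \left(-5\right)^{n}}{12} - \frac{n}{2} - \frac{1}{12}.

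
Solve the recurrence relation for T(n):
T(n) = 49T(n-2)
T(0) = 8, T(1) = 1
Characteristic equation: x² - 49 = 0, which factors as (x - (7))(x - (-7)) = 0.
Roots r₁ = 7, r₂ = -7 (distinct).
General solution: T(n) = A·(7)^n + B·(-7)^n.
From T(0) = 8: A + B = 8.
From T(1) = 1: 7A - 7B = 1.
Solving: A = \frac{57}{14}, B = \frac{55}{14}.
So T(n) = \frac{55 \left(-7\right)^{n}}{14} + \frac{57 \cdot 7^{n}}{14}.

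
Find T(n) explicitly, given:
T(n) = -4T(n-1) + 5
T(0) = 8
First-order linear non-homogeneous.
Homogeneous solution: T_h(n) = A·(-4)^n.
Try constant particular solution T_p = K: K = -4K + 5 ⇒ K = 1.
General: T(n) = A·(-4)^n + 1.
Apply T(0) = 8: A + 1 = 8 ⇒ A = 7.
So T(n) = 7 \left(-4\right)^{n} + 1.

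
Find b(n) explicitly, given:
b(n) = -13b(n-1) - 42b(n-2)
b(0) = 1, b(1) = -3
Characteristic equation: x² + 13x + 42 = 0, which factors as (x - (-7))(x - (-6)) = 0.
Roots r₁ = -7, r₂ = -6 (distinct).
General solution: b(n) = A·(-7)^n + B·(-6)^n.
From b(0) = 1: A + B = 1.
From b(1) = -3: -7A - 6B = -3.
Solving: A = -3, B = 4.
So b(n) = 4 \left(-6\right)^{n} - 3 \left(-7\right)^{n}.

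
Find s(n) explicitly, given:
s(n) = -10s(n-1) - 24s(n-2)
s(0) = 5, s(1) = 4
Characteristic equation: x² + 10x + 24 = 0, which factors as (x - (-6))(x - (-4)) = 0.
Roots r₁ = -6, r₂ = -4 (distinct).
General solution: s(n) = A·(-6)^n + B·(-4)^n.
From s(0) = 5: A + B = 5.
From s(1) = 4: -6A - 4B = 4.
Solving: A = -12, B = 17.
So s(n) = 17 \left(-4\right)^{n} - 12 \left(-6\right)^{n}.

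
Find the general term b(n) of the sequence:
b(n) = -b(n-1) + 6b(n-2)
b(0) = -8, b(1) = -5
Characteristic equation: x² + x - 6 = 0, which factors as (x - (-3))(x - (2)) = 0.
Roots r₁ = -3, r₂ = 2 (distinct).
General solution: b(n) = A·(-3)^n + B·(2)^n.
From b(0) = -8: A + B = -8.
From b(1) = -5: -3A + 2B = -5.
Solving: A = - \frac{11}{5}, B = - \frac{29}{5}.
So b(n) = - \frac{11 \left(-3\right)^{n}}{5} - \frac{29 \cdot 2^{n}}{5}.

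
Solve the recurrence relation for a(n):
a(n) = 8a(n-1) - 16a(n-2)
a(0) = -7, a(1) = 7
Characteristic equation: x² - 8x + 16 = 0, which is (x - (4))².
Repeated root r = 4.
General solution: a(n) = (A + Bn)·(4)^n.
From a(0) = -7: A = -7.
From a(1) = 7: (A + B)·(4) = 7 ⇒ B = \frac{35}{4}.
So a(n) = \left(\frac{35 n}{4} - 7\right) \cdot (4)^n.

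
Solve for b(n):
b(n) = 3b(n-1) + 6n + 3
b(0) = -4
First-order linear with linear forcing.
Homogeneous solution: b_h(n) = A·(3)^n.
Try particular b_p(n) = pn + q. Substituting:
  pn + q = 3(p(n-1) + q) + 6n + 3.
Matching the n-coefficient: p = 3p + 6 ⇒ p = -3.
Matching constants: q = -3p + 3q + 3 ⇒ q = -6.
General: b(n) = A·(3)^n - 3 n - 6.
Apply b(0) = -4: A - 6 = -4 ⇒ A = 2.
So b(n) = 2 \cdot 3^{n} - 3 n - 6.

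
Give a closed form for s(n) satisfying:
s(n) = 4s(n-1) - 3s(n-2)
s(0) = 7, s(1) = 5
Characteristic equation: x² - 4x + 3 = 0, which factors as (x - (1))(x - (3)) = 0.
Roots r₁ = 1, r₂ = 3 (distinct).
General solution: s(n) = A·(1)^n + B·(3)^n.
From s(0) = 7: A + B = 7.
From s(1) = 5: A + 3B = 5.
Solving: A = 8, B = -1.
So s(n) = 8 - 3^{n}.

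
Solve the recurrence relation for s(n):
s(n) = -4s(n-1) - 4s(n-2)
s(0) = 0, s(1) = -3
Characteristic equation: x² + 4x + 4 = 0, which is (x - (-2))².
Repeated root r = -2.
General solution: s(n) = (A + Bn)·(-2)^n.
From s(0) = 0: A = 0.
From s(1) = -3: (A + B)·(-2) = -3 ⇒ B = \frac{3}{2}.
So s(n) = \left(\frac{3 n}{2}\right) \cdot (-2)^n.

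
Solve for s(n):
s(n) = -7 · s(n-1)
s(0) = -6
Pure geometric recurrence with ratio -7.
By induction s(n) = s(0) · (-7)^n = - 6 \left(-7\right)^{n}.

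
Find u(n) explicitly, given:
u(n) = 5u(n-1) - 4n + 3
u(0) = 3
First-order linear with linear forcing.
Homogeneous solution: u_h(n) = A·(5)^n.
Try particular u_p(n) = pn + q. Substituting:
  pn + q = 5(p(n-1) + q) - 4n + 3.
Matching the n-coefficient: p = 5p - 4 ⇒ p = 1.
Matching constants: q = -5p + 5q + 3 ⇒ q = \frac{1}{2}.
General: u(n) = A·(5)^n + n + \frac{1}{2}.
Apply u(0) = 3: A + \frac{1}{2} = 3 ⇒ A = \frac{5}{2}.
So u(n) = \frac{5 \cdot 5^{n}}{2} + n + \frac{1}{2}.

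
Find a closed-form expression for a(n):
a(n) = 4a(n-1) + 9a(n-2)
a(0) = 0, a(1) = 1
Characteristic equation: x² - 4x - 9 = 0.
Discriminant Δ = (4)² + 4·(9) = 52.
Roots r₁,₂ = (4 ± √52)/2, so r₁ = 2 + \sqrt{13}, r₂ = 2 - \sqrt{13}.
General solution: a(n) = A·r₁^n + B·r₂^n.
From the initial conditions, A + B = 0 and r₁A + r₂B = 1.
Since r₁ - r₂ = √52: A = (1 - (0)r₂)/√52 = \frac{\sqrt{13}}{26}, and B = 0 - A = - \frac{\sqrt{13}}{26}.
So a(n) = \left(\frac{\sqrt{13}}{26}\right)\left(2 + \sqrt{13}\right)^n + \left(- \frac{\sqrt{13}}{26}\right)\left(2 - \sqrt{13}\right)^n.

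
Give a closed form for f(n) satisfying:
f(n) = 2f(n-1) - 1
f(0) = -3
First-order linear non-homogeneous.
Homogeneous solution: f_h(n) = A·(2)^n.
Try constant particular solution f_p = K: K = 2K - 1 ⇒ K = 1.
General: f(n) = A·(2)^n + 1.
Apply f(0) = -3: A + 1 = -3 ⇒ A = -4.
So f(n) = 1 - 4 \cdot 2^{n}.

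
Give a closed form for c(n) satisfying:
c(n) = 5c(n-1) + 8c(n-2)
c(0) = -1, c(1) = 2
Characteristic equation: x² - 5x - 8 = 0.
Discriminant Δ = (5)² + 4·(8) = 57.
Roots r₁,₂ = (5 ± √57)/2, so r₁ = \frac{5}{2} + \frac{\sqrt{57}}{2}, r₂ = \frac{5}{2} - \frac{\sqrt{57}}{2}.
General solution: c(n) = A·r₁^n + B·r₂^n.
From the initial conditions, A + B = -1 and r₁A + r₂B = 2.
Since r₁ - r₂ = √57: A = (2 - (-1)r₂)/√57 = - \frac{1}{2} + \frac{3 \sqrt{57}}{38}, and B = -1 - A = - \frac{3 \sqrt{57}}{38} - \frac{1}{2}.
So c(n) = \left(- \frac{1}{2} + \frac{3 \sqrt{57}}{38}\right)\left(\frac{5}{2} + \frac{\sqrt{57}}{2}\right)^n + \left(- \frac{3 \sqrt{57}}{38} - \frac{1}{2}\right)\left(\frac{5}{2} - \frac{\sqrt{57}}{2}\right)^n.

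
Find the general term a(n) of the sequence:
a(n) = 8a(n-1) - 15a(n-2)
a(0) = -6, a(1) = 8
Characteristic equation: x² - 8x + 15 = 0, which factors as (x - (5))(x - (3)) = 0.
Roots r₁ = 5, r₂ = 3 (distinct).
General solution: a(n) = A·(5)^n + B·(3)^n.
From a(0) = -6: A + B = -6.
From a(1) = 8: 5A + 3B = 8.
Solving: A = 13, B = -19.
So a(n) = - 19 \cdot 3^{n} + 13 \cdot 5^{n}.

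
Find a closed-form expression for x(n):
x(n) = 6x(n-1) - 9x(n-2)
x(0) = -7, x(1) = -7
Characteristic equation: x² - 6x + 9 = 0, which is (x - (3))².
Repeated root r = 3.
General solution: x(n) = (A + Bn)·(3)^n.
From x(0) = -7: A = -7.
From x(1) = -7: (A + B)·(3) = -7 ⇒ B = \frac{14}{3}.
So x(n) = \left(\frac{14 n}{3} - 7\right) \cdot (3)^n.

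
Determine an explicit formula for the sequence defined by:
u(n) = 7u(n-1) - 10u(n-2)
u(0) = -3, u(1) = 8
Characteristic equation: x² - 7x + 10 = 0, which factors as (x - (2))(x - (5)) = 0.
Roots r₁ = 2, r₂ = 5 (distinct).
General solution: u(n) = A·(2)^n + B·(5)^n.
From u(0) = -3: A + B = -3.
From u(1) = 8: 2A + 5B = 8.
Solving: A = - \frac{23}{3}, B = \frac{14}{3}.
So u(n) = - \frac{23 \cdot 2^{n}}{3} + \frac{14 \cdot 5^{n}}{3}.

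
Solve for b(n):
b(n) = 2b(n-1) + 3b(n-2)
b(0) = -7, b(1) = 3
Characteristic equation: x² - 2x - 3 = 0, which factors as (x - (-1))(x - (3)) = 0.
Roots r₁ = -1, r₂ = 3 (distinct).
General solution: b(n) = A·(-1)^n + B·(3)^n.
From b(0) = -7: A + B = -7.
From b(1) = 3: -A + 3B = 3.
Solving: A = -6, B = -1.
So b(n) = - 6 \left(-1\right)^{n} - 3^{n}.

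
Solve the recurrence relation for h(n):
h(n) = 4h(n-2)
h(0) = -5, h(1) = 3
Characteristic equation: x² - 4 = 0, which factors as (x - (-2))(x - (2)) = 0.
Roots r₁ = -2, r₂ = 2 (distinct).
General solution: h(n) = A·(-2)^n + B·(2)^n.
From h(0) = -5: A + B = -5.
From h(1) = 3: -2A + 2B = 3.
Solving: A = - \frac{13}{4}, B = - \frac{7}{4}.
So h(n) = - \frac{13 \left(-2\right)^{n}}{4} - \frac{7 \cdot 2^{n}}{4}.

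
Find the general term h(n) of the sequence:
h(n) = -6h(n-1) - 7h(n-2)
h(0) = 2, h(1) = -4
Characteristic equation: x² + 6x + 7 = 0.
Discriminant Δ = (-6)² + 4·(-7) = 8.
Roots r₁,₂ = (-6 ± √8)/2, so r₁ = -3 + \sqrt{2}, r₂ = -3 - \sqrt{2}.
General solution: h(n) = A·r₁^n + B·r₂^n.
From the initial conditions, A + B = 2 and r₁A + r₂B = -4.
Since r₁ - r₂ = √8: A = (-4 - (2)r₂)/√8 = \frac{\sqrt{2}}{2} + 1, and B = 2 - A = 1 - \frac{\sqrt{2}}{2}.
So h(n) = \left(\frac{\sqrt{2}}{2} + 1\right)\left(-3 + \sqrt{2}\right)^n + \left(1 - \frac{\sqrt{2}}{2}\right)\left(-3 - \sqrt{2}\right)^n.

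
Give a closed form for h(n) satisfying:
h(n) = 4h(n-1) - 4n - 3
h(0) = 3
First-order linear with linear forcing.
Homogeneous solution: h_h(n) = A·(4)^n.
Try particular h_p(n) = pn + q. Substituting:
  pn + q = 4(p(n-1) + q) - 4n - 3.
Matching the n-coefficient: p = 4p - 4 ⇒ p = \frac{4}{3}.
Matching constants: q = -4p + 4q - 3 ⇒ q = \frac{25}{9}.
General: h(n) = A·(4)^n + \frac{4 n}{3} + \frac{25}{9}.
Apply h(0) = 3: A + \frac{25}{9} = 3 ⇒ A = \frac{2}{9}.
So h(n) = \frac{2 \cdot 4^{n}}{9} + \frac{4 n}{3} + \frac{25}{9}.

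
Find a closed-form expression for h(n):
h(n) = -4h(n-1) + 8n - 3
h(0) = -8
First-order linear with linear forcing.
Homogeneous solution: h_h(n) = A·(-4)^n.
Try particular h_p(n) = pn + q. Substituting:
  pn + q = -4(p(n-1) + q) + 8n - 3.
Matching the n-coefficient: p = -4p + 8 ⇒ p = \frac{8}{5}.
Matching constants: q = 4p - 4q - 3 ⇒ q = \frac{17}{25}.
General: h(n) = A·(-4)^n + \frac{8 n}{5} + \frac{17}{25}.
Apply h(0) = -8: A + \frac{17}{25} = -8 ⇒ A = - \frac{217}{25}.
So h(n) = - \frac{217 \left(-4\right)^{n}}{25} + \frac{8 n}{5} + \frac{17}{25}.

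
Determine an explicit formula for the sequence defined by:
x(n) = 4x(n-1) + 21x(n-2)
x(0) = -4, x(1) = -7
Characteristic equation: x² - 4x - 21 = 0, which factors as (x - (7))(x - (-3)) = 0.
Roots r₁ = 7, r₂ = -3 (distinct).
General solution: x(n) = A·(7)^n + B·(-3)^n.
From x(0) = -4: A + B = -4.
From x(1) = -7: 7A - 3B = -7.
Solving: A = - \frac{19}{10}, B = - \frac{21}{10}.
So x(n) = - \frac{21 \left(-3\right)^{n}}{10} - \frac{19 \cdot 7^{n}}{10}.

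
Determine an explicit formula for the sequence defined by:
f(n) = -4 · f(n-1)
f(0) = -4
Pure geometric recurrence with ratio -4.
By induction f(n) = f(0) · (-4)^n = - 4 \left(-4\right)^{n}.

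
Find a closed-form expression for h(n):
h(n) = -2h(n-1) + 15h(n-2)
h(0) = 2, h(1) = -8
Characteristic equation: x² + 2x - 15 = 0, which factors as (x - (3))(x - (-5)) = 0.
Roots r₁ = 3, r₂ = -5 (distinct).
General solution: h(n) = A·(3)^n + B·(-5)^n.
From h(0) = 2: A + B = 2.
From h(1) = -8: 3A - 5B = -8.
Solving: A = \frac{1}{4}, B = \frac{7}{4}.
So h(n) = \frac{7 \left(-5\right)^{n}}{4} + \frac{3^{n}}{4}.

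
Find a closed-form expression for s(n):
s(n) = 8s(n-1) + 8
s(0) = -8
First-order linear non-homogeneous.
Homogeneous solution: s_h(n) = A·(8)^n.
Try constant particular solution s_p = K: K = 8K + 8 ⇒ K = - \frac{8}{7}.
General: s(n) = A·(8)^n - \frac{8}{7}.
Apply s(0) = -8: A - \frac{8}{7} = -8 ⇒ A = - \frac{48}{7}.
So s(n) = - \frac{48 \cdot 8^{n}}{7} - \frac{8}{7}.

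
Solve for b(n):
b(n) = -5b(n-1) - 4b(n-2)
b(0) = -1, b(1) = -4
Characteristic equation: x² + 5x + 4 = 0, which factors as (x - (-4))(x - (-1)) = 0.
Roots r₁ = -4, r₂ = -1 (distinct).
General solution: b(n) = A·(-4)^n + B·(-1)^n.
From b(0) = -1: A + B = -1.
From b(1) = -4: -4A - B = -4.
Solving: A = \frac{5}{3}, B = - \frac{8}{3}.
So b(n) = - \frac{8 \left(-1\right)^{n}}{3} + \frac{5 \left(-4\right)^{n}}{3}.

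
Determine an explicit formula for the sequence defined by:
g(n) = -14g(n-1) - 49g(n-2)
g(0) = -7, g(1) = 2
Characteristic equation: x² + 14x + 49 = 0, which is (x - (-7))².
Repeated root r = -7.
General solution: g(n) = (A + Bn)·(-7)^n.
From g(0) = -7: A = -7.
From g(1) = 2: (A + B)·(-7) = 2 ⇒ B = \frac{47}{7}.
So g(n) = \left(\frac{47 n}{7} - 7\right) \cdot (-7)^n.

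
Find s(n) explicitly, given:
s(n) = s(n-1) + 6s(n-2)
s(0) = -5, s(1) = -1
Characteristic equation: x² - x - 6 = 0, which factors as (x - (-2))(x - (3)) = 0.
Roots r₁ = -2, r₂ = 3 (distinct).
General solution: s(n) = A·(-2)^n + B·(3)^n.
From s(0) = -5: A + B = -5.
From s(1) = -1: -2A + 3B = -1.
Solving: A = - \frac{14}{5}, B = - \frac{11}{5}.
So s(n) = - \frac{14 \left(-2\right)^{n}}{5} - \frac{11 \cdot 3^{n}}{5}.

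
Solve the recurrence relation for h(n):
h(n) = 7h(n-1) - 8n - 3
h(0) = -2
First-order linear with linear forcing.
Homogeneous solution: h_h(n) = A·(7)^n.
Try particular h_p(n) = pn + q. Substituting:
  pn + q = 7(p(n-1) + q) - 8n - 3.
Matching the n-coefficient: p = 7p - 8 ⇒ p = \frac{4}{3}.
Matching constants: q = -7p + 7q - 3 ⇒ q = \frac{37}{18}.
General: h(n) = A·(7)^n + \frac{4 n}{3} + \frac{37}{18}.
Apply h(0) = -2: A + \frac{37}{18} = -2 ⇒ A = - \frac{73}{18}.
So h(n) = - \frac{73 \cdot 7^{n}}{18} + \frac{4 n}{3} + \frac{37}{18}.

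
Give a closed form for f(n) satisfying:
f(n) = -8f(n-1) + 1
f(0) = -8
First-order linear non-homogeneous.
Homogeneous solution: f_h(n) = A·(-8)^n.
Try constant particular solution f_p = K: K = -8K + 1 ⇒ K = \frac{1}{9}.
General: f(n) = A·(-8)^n + \frac{1}{9}.
Apply f(0) = -8: A + \frac{1}{9} = -8 ⇒ A = - \frac{73}{9}.
So f(n) = \frac{1}{9} - \frac{73 \left(-8\right)^{n}}{9}.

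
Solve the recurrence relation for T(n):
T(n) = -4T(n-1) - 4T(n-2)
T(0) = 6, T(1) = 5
Characteristic equation: x² + 4x + 4 = 0, which is (x - (-2))².
Repeated root r = -2.
General solution: T(n) = (A + Bn)·(-2)^n.
From T(0) = 6: A = 6.
From T(1) = 5: (A + B)·(-2) = 5 ⇒ B = - \frac{17}{2}.
So T(n) = \left(6 - \frac{17 n}{2}\right) \cdot (-2)^n.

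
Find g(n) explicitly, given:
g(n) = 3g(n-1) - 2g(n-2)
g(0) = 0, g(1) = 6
Characteristic equation: x² - 3x + 2 = 0, which factors as (x - (2))(x - (1)) = 0.
Roots r₁ = 2, r₂ = 1 (distinct).
General solution: g(n) = A·(2)^n + B·(1)^n.
From g(0) = 0: A + B = 0.
From g(1) = 6: 2A + B = 6.
Solving: A = 6, B = -6.
So g(n) = 6 \cdot 2^{n} - 6.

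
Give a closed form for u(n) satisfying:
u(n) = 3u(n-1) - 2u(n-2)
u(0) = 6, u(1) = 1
Characteristic equation: x² - 3x + 2 = 0, which factors as (x - (2))(x - (1)) = 0.
Roots r₁ = 2, r₂ = 1 (distinct).
General solution: u(n) = A·(2)^n + B·(1)^n.
From u(0) = 6: A + B = 6.
From u(1) = 1: 2A + B = 1.
Solving: A = -5, B = 11.
So u(n) = 11 - 5 \cdot 2^{n}.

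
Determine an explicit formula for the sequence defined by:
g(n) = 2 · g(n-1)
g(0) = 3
Pure geometric recurrence with ratio 2.
By induction g(n) = g(0) · (2)^n = 3 \cdot 2^{n}.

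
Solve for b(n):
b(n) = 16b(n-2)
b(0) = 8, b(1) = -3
Characteristic equation: x² - 16 = 0, which factors as (x - (-4))(x - (4)) = 0.
Roots r₁ = -4, r₂ = 4 (distinct).
General solution: b(n) = A·(-4)^n + B·(4)^n.
From b(0) = 8: A + B = 8.
From b(1) = -3: -4A + 4B = -3.
Solving: A = \frac{35}{8}, B = \frac{29}{8}.
So b(n) = \frac{35 \left(-4\right)^{n}}{8} + \frac{29 \cdot 4^{n}}{8}.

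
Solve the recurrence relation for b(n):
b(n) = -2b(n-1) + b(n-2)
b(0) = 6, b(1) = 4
Characteristic equation: x² + 2x - 1 = 0.
Discriminant Δ = (-2)² + 4·(1) = 8.
Roots r₁,₂ = (-2 ± √8)/2, so r₁ = -1 + \sqrt{2}, r₂ = - \sqrt{2} - 1.
General solution: b(n) = A·r₁^n + B·r₂^n.
From the initial conditions, A + B = 6 and r₁A + r₂B = 4.
Since r₁ - r₂ = √8: A = (4 - (6)r₂)/√8 = 3 + \frac{5 \sqrt{2}}{2}, and B = 6 - A = 3 - \frac{5 \sqrt{2}}{2}.
So b(n) = \left(3 + \frac{5 \sqrt{2}}{2}\right)\left(-1 + \sqrt{2}\right)^n + \left(3 - \frac{5 \sqrt{2}}{2}\right)\left(- \sqrt{2} - 1\right)^n.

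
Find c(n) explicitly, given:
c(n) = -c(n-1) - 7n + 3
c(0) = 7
First-order linear with linear forcing.
Homogeneous solution: c_h(n) = A·(-1)^n.
Try particular c_p(n) = pn + q. Substituting:
  pn + q = -(p(n-1) + q) - 7n + 3.
Matching the n-coefficient: p = -p - 7 ⇒ p = - \frac{7}{2}.
Matching constants: q = p - q + 3 ⇒ q = - \frac{1}{4}.
General: c(n) = A·(-1)^n - \frac{7 n}{2} - \frac{1}{4}.
Apply c(0) = 7: A - \frac{1}{4} = 7 ⇒ A = \frac{29}{4}.
So c(n) = \frac{29 \left(-1\right)^{n}}{4} - \frac{7 n}{2} - \frac{1}{4}.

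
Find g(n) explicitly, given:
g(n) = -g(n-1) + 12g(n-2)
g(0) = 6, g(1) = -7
Characteristic equation: x² + x - 12 = 0, which factors as (x - (3))(x - (-4)) = 0.
Roots r₁ = 3, r₂ = -4 (distinct).
General solution: g(n) = A·(3)^n + B·(-4)^n.
From g(0) = 6: A + B = 6.
From g(1) = -7: 3A - 4B = -7.
Solving: A = \frac{17}{7}, B = \frac{25}{7}.
So g(n) = \frac{25 \left(-4\right)^{n}}{7} + \frac{17 \cdot 3^{n}}{7}.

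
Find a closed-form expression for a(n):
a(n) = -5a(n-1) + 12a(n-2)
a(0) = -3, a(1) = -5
Characteristic equation: x² + 5x - 12 = 0.
Discriminant Δ = (-5)² + 4·(12) = 73.
Roots r₁,₂ = (-5 ± √73)/2, so r₁ = - \frac{5}{2} + \frac{\sqrt{73}}{2}, r₂ = - \frac{\sqrt{73}}{2} - \frac{5}{2}.
General solution: a(n) = A·r₁^n + B·r₂^n.
From the initial conditions, A + B = -3 and r₁A + r₂B = -5.
Since r₁ - r₂ = √73: A = (-5 - (-3)r₂)/√73 = - \frac{3}{2} - \frac{25 \sqrt{73}}{146}, and B = -3 - A = - \frac{3}{2} + \frac{25 \sqrt{73}}{146}.
So a(n) = \left(- \frac{3}{2} - \frac{25 \sqrt{73}}{146}\right)\left(- \frac{5}{2} + \frac{\sqrt{73}}{2}\right)^n + \left(- \frac{3}{2} + \frac{25 \sqrt{73}}{146}\right)\left(- \frac{\sqrt{73}}{2} - \frac{5}{2}\right)^n.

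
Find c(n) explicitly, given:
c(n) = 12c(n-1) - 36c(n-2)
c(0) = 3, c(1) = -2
Characteristic equation: x² - 12x + 36 = 0, which is (x - (6))².
Repeated root r = 6.
General solution: c(n) = (A + Bn)·(6)^n.
From c(0) = 3: A = 3.
From c(1) = -2: (A + B)·(6) = -2 ⇒ B = - \frac{10}{3}.
So c(n) = \left(3 - \frac{10 n}{3}\right) \cdot (6)^n.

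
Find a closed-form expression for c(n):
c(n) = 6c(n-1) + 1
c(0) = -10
First-order linear non-homogeneous.
Homogeneous solution: c_h(n) = A·(6)^n.
Try constant particular solution c_p = K: K = 6K + 1 ⇒ K = - \frac{1}{5}.
General: c(n) = A·(6)^n - \frac{1}{5}.
Apply c(0) = -10: A - \frac{1}{5} = -10 ⇒ A = - \frac{49}{5}.
So c(n) = - \frac{49 \cdot 6^{n}}{5} - \frac{1}{5}.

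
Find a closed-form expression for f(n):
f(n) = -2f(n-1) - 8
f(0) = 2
First-order linear non-homogeneous.
Homogeneous solution: f_h(n) = A·(-2)^n.
Try constant particular solution f_p = K: K = -2K - 8 ⇒ K = - \frac{8}{3}.
General: f(n) = A·(-2)^n - \frac{8}{3}.
Apply f(0) = 2: A - \frac{8}{3} = 2 ⇒ A = \frac{14}{3}.
So f(n) = \frac{14 \left(-2\right)^{n}}{3} - \frac{8}{3}.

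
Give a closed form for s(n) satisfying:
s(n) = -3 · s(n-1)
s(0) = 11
Pure geometric recurrence with ratio -3.
By induction s(n) = s(0) · (-3)^n = 11 \left(-3\right)^{n}.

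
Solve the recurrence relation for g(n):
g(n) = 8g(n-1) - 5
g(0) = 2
First-order linear non-homogeneous.
Homogeneous solution: g_h(n) = A·(8)^n.
Try constant particular solution g_p = K: K = 8K - 5 ⇒ K = \frac{5}{7}.
General: g(n) = A·(8)^n + \frac{5}{7}.
Apply g(0) = 2: A + \frac{5}{7} = 2 ⇒ A = \frac{9}{7}.
So g(n) = \frac{9 \cdot 8^{n}}{7} + \frac{5}{7}.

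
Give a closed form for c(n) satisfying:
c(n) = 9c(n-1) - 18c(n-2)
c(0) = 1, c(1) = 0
Characteristic equation: x² - 9x + 18 = 0, which factors as (x - (6))(x - (3)) = 0.
Roots r₁ = 6, r₂ = 3 (distinct).
General solution: c(n) = A·(6)^n + B·(3)^n.
From c(0) = 1: A + B = 1.
From c(1) = 0: 6A + 3B = 0.
Solving: A = -1, B = 2.
So c(n) = 2 \cdot 3^{n} - 6^{n}.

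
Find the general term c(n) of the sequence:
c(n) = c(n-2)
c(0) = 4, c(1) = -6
Characteristic equation: x² - 1 = 0, which factors as (x - (-1))(x - (1)) = 0.
Roots r₁ = -1, r₂ = 1 (distinct).
General solution: c(n) = A·(-1)^n + B·(1)^n.
From c(0) = 4: A + B = 4.
From c(1) = -6: -A + B = -6.
Solving: A = 5, B = -1.
So c(n) = 5 \left(-1\right)^{n} - 1.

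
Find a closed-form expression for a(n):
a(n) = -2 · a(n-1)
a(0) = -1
Pure geometric recurrence with ratio -2.
By induction a(n) = a(0) · (-2)^n = - \left(-2\right)^{n}.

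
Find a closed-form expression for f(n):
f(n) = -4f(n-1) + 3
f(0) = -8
First-order linear non-homogeneous.
Homogeneous solution: f_h(n) = A·(-4)^n.
Try constant particular solution f_p = K: K = -4K + 3 ⇒ K = \frac{3}{5}.
General: f(n) = A·(-4)^n + \frac{3}{5}.
Apply f(0) = -8: A + \frac{3}{5} = -8 ⇒ A = - \frac{43}{5}.
So f(n) = \frac{3}{5} - \frac{43 \left(-4\right)^{n}}{5}.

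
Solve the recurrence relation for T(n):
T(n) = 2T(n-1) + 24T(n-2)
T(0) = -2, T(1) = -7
Characteristic equation: x² - 2x - 24 = 0, which factors as (x - (6))(x - (-4)) = 0.
Roots r₁ = 6, r₂ = -4 (distinct).
General solution: T(n) = A·(6)^n + B·(-4)^n.
From T(0) = -2: A + B = -2.
From T(1) = -7: 6A - 4B = -7.
Solving: A = - \frac{3}{2}, B = - \frac{1}{2}.
So T(n) = - \frac{\left(-4\right)^{n}}{2} - \frac{3 \cdot 6^{n}}{2}.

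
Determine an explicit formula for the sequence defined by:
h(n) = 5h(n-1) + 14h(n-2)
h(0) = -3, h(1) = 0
Characteristic equation: x² - 5x - 14 = 0, which factors as (x - (7))(x - (-2)) = 0.
Roots r₁ = 7, r₂ = -2 (distinct).
General solution: h(n) = A·(7)^n + B·(-2)^n.
From h(0) = -3: A + B = -3.
From h(1) = 0: 7A - 2B = 0.
Solving: A = - \frac{2}{3}, B = - \frac{7}{3}.
So h(n) = - \frac{7 \left(-2\right)^{n}}{3} - \frac{2 \cdot 7^{n}}{3}.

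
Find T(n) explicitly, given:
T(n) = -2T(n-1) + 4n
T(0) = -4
First-order linear with linear forcing.
Homogeneous solution: T_h(n) = A·(-2)^n.
Try particular T_p(n) = pn + q. Substituting:
  pn + q = -2(p(n-1) + q) + 4n.
Matching the n-coefficient: p = -2p + 4 ⇒ p = \frac{4}{3}.
Matching constants: q = 2p - 2q ⇒ q = \frac{8}{9}.
General: T(n) = A·(-2)^n + \frac{4 n}{3} + \frac{8}{9}.
Apply T(0) = -4: A + \frac{8}{9} = -4 ⇒ A = - \frac{44}{9}.
So T(n) = - \frac{44 \left(-2\right)^{n}}{9} + \frac{4 n}{3} + \frac{8}{9}.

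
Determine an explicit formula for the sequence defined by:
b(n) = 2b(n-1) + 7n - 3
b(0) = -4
First-order linear with linear forcing.
Homogeneous solution: b_h(n) = A·(2)^n.
Try particular b_p(n) = pn + q. Substituting:
  pn + q = 2(p(n-1) + q) + 7n - 3.
Matching the n-coefficient: p = 2p + 7 ⇒ p = -7.
Matching constants: q = -2p + 2q - 3 ⇒ q = -11.
General: b(n) = A·(2)^n - 7 n - 11.
Apply b(0) = -4: A - 11 = -4 ⇒ A = 7.
So b(n) = 7 \cdot 2^{n} - 7 n - 11.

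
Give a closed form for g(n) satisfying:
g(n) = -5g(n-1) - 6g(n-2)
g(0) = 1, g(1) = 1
Characteristic equation: x² + 5x + 6 = 0, which factors as (x - (-3))(x - (-2)) = 0.
Roots r₁ = -3, r₂ = -2 (distinct).
General solution: g(n) = A·(-3)^n + B·(-2)^n.
From g(0) = 1: A + B = 1.
From g(1) = 1: -3A - 2B = 1.
Solving: A = -3, B = 4.
So g(n) = 4 \left(-2\right)^{n} - 3 \left(-3\right)^{n}.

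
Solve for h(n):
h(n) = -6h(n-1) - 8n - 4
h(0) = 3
First-order linear with linear forcing.
Homogeneous solution: h_h(n) = A·(-6)^n.
Try particular h_p(n) = pn + q. Substituting:
  pn + q = -6(p(n-1) + q) - 8n - 4.
Matching the n-coefficient: p = -6p - 8 ⇒ p = - \frac{8}{7}.
Matching constants: q = 6p - 6q - 4 ⇒ q = - \frac{76}{49}.
General: h(n) = A·(-6)^n - \frac{8 n}{7} - \frac{76}{49}.
Apply h(0) = 3: A - \frac{76}{49} = 3 ⇒ A = \frac{223}{49}.
So h(n) = \frac{223 \left(-6\right)^{n}}{49} - \frac{8 n}{7} - \frac{76}{49}.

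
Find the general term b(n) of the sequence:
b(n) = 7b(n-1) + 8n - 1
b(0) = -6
First-order linear with linear forcing.
Homogeneous solution: b_h(n) = A·(7)^n.
Try particular b_p(n) = pn + q. Substituting:
  pn + q = 7(p(n-1) + q) + 8n - 1.
Matching the n-coefficient: p = 7p + 8 ⇒ p = - \frac{4}{3}.
Matching constants: q = -7p + 7q - 1 ⇒ q = - \frac{25}{18}.
General: b(n) = A·(7)^n - \frac{4 n}{3} - \frac{25}{18}.
Apply b(0) = -6: A - \frac{25}{18} = -6 ⇒ A = - \frac{83}{18}.
So b(n) = - \frac{83 \cdot 7^{n}}{18} - \frac{4 n}{3} - \frac{25}{18}.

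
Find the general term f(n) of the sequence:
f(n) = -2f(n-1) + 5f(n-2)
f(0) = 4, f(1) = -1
Characteristic equation: x² + 2x - 5 = 0.
Discriminant Δ = (-2)² + 4·(5) = 24.
Roots r₁,₂ = (-2 ± √24)/2, so r₁ = -1 + \sqrt{6}, r₂ = - \sqrt{6} - 1.
General solution: f(n) = A·r₁^n + B·r₂^n.
From the initial conditions, A + B = 4 and r₁A + r₂B = -1.
Since r₁ - r₂ = √24: A = (-1 - (4)r₂)/√24 = \frac{\sqrt{6}}{4} + 2, and B = 4 - A = 2 - \frac{\sqrt{6}}{4}.
So f(n) = \left(\frac{\sqrt{6}}{4} + 2\right)\left(-1 + \sqrt{6}\right)^n + \left(2 - \frac{\sqrt{6}}{4}\right)\left(- \sqrt{6} - 1\right)^n.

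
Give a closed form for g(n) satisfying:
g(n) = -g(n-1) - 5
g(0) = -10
First-order linear non-homogeneous.
Homogeneous solution: g_h(n) = A·(-1)^n.
Try constant particular solution g_p = K: K = -K - 5 ⇒ K = - \frac{5}{2}.
General: g(n) = A·(-1)^n - \frac{5}{2}.
Apply g(0) = -10: A - \frac{5}{2} = -10 ⇒ A = - \frac{15}{2}.
So g(n) = - \frac{15 \left(-1\right)^{n}}{2} - \frac{5}{2}.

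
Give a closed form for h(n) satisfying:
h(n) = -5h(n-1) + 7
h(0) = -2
First-order linear non-homogeneous.
Homogeneous solution: h_h(n) = A·(-5)^n.
Try constant particular solution h_p = K: K = -5K + 7 ⇒ K = \frac{7}{6}.
General: h(n) = A·(-5)^n + \frac{7}{6}.
Apply h(0) = -2: A + \frac{7}{6} = -2 ⇒ A = - \frac{19}{6}.
So h(n) = \frac{7}{6} - \frac{19 \left(-5\right)^{n}}{6}.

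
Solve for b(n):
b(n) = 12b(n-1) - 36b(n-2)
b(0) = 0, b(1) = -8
Characteristic equation: x² - 12x + 36 = 0, which is (x - (6))².
Repeated root r = 6.
General solution: b(n) = (A + Bn)·(6)^n.
From b(0) = 0: A = 0.
From b(1) = -8: (A + B)·(6) = -8 ⇒ B = - \frac{4}{3}.
So b(n) = \left(- \frac{4 n}{3}\right) \cdot (6)^n.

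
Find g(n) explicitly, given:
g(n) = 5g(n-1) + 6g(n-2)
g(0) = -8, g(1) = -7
Characteristic equation: x² - 5x - 6 = 0, which factors as (x - (-1))(x - (6)) = 0.
Roots r₁ = -1, r₂ = 6 (distinct).
General solution: g(n) = A·(-1)^n + B·(6)^n.
From g(0) = -8: A + B = -8.
From g(1) = -7: -A + 6B = -7.
Solving: A = - \frac{41}{7}, B = - \frac{15}{7}.
So g(n) = - \frac{41 \left(-1\right)^{n}}{7} - \frac{15 \cdot 6^{n}}{7}.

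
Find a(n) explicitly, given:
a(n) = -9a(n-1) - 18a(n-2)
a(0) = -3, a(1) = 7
Characteristic equation: x² + 9x + 18 = 0, which factors as (x - (-6))(x - (-3)) = 0.
Roots r₁ = -6, r₂ = -3 (distinct).
General solution: a(n) = A·(-6)^n + B·(-3)^n.
From a(0) = -3: A + B = -3.
From a(1) = 7: -6A - 3B = 7.
Solving: A = \frac{2}{3}, B = - \frac{11}{3}.
So a(n) = - \frac{11 \left(-3\right)^{n}}{3} + \frac{2 \left(-6\right)^{n}}{3}.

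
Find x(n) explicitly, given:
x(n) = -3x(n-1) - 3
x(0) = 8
First-order linear non-homogeneous.
Homogeneous solution: x_h(n) = A·(-3)^n.
Try constant particular solution x_p = K: K = -3K - 3 ⇒ K = - \frac{3}{4}.
General: x(n) = A·(-3)^n - \frac{3}{4}.
Apply x(0) = 8: A - \frac{3}{4} = 8 ⇒ A = \frac{35}{4}.
So x(n) = \frac{35 \left(-3\right)^{n}}{4} - \frac{3}{4}.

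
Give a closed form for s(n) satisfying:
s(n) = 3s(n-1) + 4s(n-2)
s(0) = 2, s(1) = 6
Characteristic equation: x² - 3x - 4 = 0, which factors as (x - (4))(x - (-1)) = 0.
Roots r₁ = 4, r₂ = -1 (distinct).
General solution: s(n) = A·(4)^n + B·(-1)^n.
From s(0) = 2: A + B = 2.
From s(1) = 6: 4A - B = 6.
Solving: A = \frac{8}{5}, B = \frac{2}{5}.
So s(n) = \frac{2 \left(-1\right)^{n}}{5} + \frac{8 \cdot 4^{n}}{5}.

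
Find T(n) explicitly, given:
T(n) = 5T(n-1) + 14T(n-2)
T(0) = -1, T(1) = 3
Characteristic equation: x² - 5x - 14 = 0, which factors as (x - (7))(x - (-2)) = 0.
Roots r₁ = 7, r₂ = -2 (distinct).
General solution: T(n) = A·(7)^n + B·(-2)^n.
From T(0) = -1: A + B = -1.
From T(1) = 3: 7A - 2B = 3.
Solving: A = \frac{1}{9}, B = - \frac{10}{9}.
So T(n) = - \frac{10 \left(-2\right)^{n}}{9} + \frac{7^{n}}{9}.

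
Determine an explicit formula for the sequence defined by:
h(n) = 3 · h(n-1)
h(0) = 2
Pure geometric recurrence with ratio 3.
By induction h(n) = h(0) · (3)^n = 2 \cdot 3^{n}.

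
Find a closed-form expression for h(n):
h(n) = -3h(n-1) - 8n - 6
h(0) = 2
First-order linear with linear forcing.
Homogeneous solution: h_h(n) = A·(-3)^n.
Try particular h_p(n) = pn + q. Substituting:
  pn + q = -3(p(n-1) + q) - 8n - 6.
Matching the n-coefficient: p = -3p - 8 ⇒ p = -2.
Matching constants: q = 3p - 3q - 6 ⇒ q = -3.
General: h(n) = A·(-3)^n - 2 n - 3.
Apply h(0) = 2: A - 3 = 2 ⇒ A = 5.
So h(n) = 5 \left(-3\right)^{n} - 2 n - 3.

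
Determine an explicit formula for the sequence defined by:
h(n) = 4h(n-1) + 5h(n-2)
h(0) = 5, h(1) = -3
Characteristic equation: x² - 4x - 5 = 0, which factors as (x - (5))(x - (-1)) = 0.
Roots r₁ = 5, r₂ = -1 (distinct).
General solution: h(n) = A·(5)^n + B·(-1)^n.
From h(0) = 5: A + B = 5.
From h(1) = -3: 5A - B = -3.
Solving: A = \frac{1}{3}, B = \frac{14}{3}.
So h(n) = \frac{14 \left(-1\right)^{n}}{3} + \frac{5^{n}}{3}.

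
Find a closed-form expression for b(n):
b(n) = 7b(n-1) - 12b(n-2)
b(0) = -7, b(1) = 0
Characteristic equation: x² - 7x + 12 = 0, which factors as (x - (3))(x - (4)) = 0.
Roots r₁ = 3, r₂ = 4 (distinct).
General solution: b(n) = A·(3)^n + B·(4)^n.
From b(0) = -7: A + B = -7.
From b(1) = 0: 3A + 4B = 0.
Solving: A = -28, B = 21.
So b(n) = - 28 \cdot 3^{n} + 21 \cdot 4^{n}.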